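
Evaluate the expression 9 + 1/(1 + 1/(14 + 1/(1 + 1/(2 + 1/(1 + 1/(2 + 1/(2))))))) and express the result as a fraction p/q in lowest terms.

a_0 = 9: 9/1
a_1 = 1: 10/1
a_2 = 14: 149/15
a_3 = 1: 159/16
a_4 = 2: 467/47
a_5 = 1: 626/63
a_6 = 2: 1719/173
a_7 = 2: 4064/409

4064/409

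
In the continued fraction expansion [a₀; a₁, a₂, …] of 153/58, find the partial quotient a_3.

Run the Euclidean algorithm, recording each quotient:
153 = 2·58 + 37, so a_0 = 2
58 = 1·37 + 21, so a_1 = 1
37 = 1·21 + 16, so a_2 = 1
21 = 1·16 + 5, so a_3 = 1

1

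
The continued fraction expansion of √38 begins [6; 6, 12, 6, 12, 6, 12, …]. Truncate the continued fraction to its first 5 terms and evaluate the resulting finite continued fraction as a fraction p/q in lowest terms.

a_0 = 6: 6/1
a_1 = 6: 37/6
a_2 = 12: 450/73
a_3 = 6: 2737/444
a_4 = 12: 33294/5401

33294/5401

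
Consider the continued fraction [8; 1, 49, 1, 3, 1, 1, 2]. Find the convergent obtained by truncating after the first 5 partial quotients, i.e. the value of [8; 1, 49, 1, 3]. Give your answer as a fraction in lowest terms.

1823/203

Starting at the tail and folding back:
Start with 3.
1 + 1/(3/1) = 1 + 1/3 = 4/3
49 + 1/(4/3) = 49 + 3/4 = 199/4
1 + 1/(199/4) = 1 + 4/199 = 203/199
8 + 1/(203/199) = 8 + 199/203 = 1823/203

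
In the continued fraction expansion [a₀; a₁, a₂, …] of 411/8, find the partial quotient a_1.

411 = 51·8 + 3, so a_0 = 51
8 = 2·3 + 2, so a_1 = 2

2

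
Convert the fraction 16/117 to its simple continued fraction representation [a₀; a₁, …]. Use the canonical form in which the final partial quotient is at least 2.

Apply division with remainder until the remainder is 0:
⌊16/117⌋ = 0, remainder 16
⌊117/16⌋ = 7, remainder 5
⌊16/5⌋ = 3, remainder 1
⌊5/1⌋ = 5, remainder 0

[0; 7, 3, 5]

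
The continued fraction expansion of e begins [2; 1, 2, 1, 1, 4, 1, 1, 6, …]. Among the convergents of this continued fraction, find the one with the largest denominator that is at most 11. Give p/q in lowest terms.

19/7

a_0 = 2: 2/1  (≤ bound)
a_1 = 1: 3/1  (≤ bound)
a_2 = 2: 8/3  (≤ bound)
a_3 = 1: 11/4  (≤ bound)
a_4 = 1: 19/7  (≤ bound)
a_5 = 4: 87/32  (> 11, stop)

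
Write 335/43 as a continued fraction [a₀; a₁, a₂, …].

[7; 1, 3, 1, 3, 2]

335 ÷ 43 → quotient 7, remainder 34
43 ÷ 34 → quotient 1, remainder 9
34 ÷ 9 → quotient 3, remainder 7
9 ÷ 7 → quotient 1, remainder 2
7 ÷ 2 → quotient 3, remainder 1
2 ÷ 1 → quotient 2, remainder 0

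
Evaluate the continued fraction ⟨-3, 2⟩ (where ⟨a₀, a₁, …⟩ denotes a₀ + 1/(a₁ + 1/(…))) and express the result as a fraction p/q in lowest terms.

Start with 2.
-3 + 1/(2/1) = -3 + 1/2 = -5/2

-5/2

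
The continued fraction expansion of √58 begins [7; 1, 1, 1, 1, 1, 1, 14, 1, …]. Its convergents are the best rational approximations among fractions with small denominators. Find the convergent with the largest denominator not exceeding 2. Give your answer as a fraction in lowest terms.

15/2

a_0 = 7: 7/1  (≤ bound)
a_1 = 1: 8/1  (≤ bound)
a_2 = 1: 15/2  (≤ bound)
a_3 = 1: 23/3  (> 2, stop)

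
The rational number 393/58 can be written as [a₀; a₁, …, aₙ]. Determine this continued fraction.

[6; 1, 3, 2, 6]

393 ÷ 58 → quotient 6, remainder 45
58 ÷ 45 → quotient 1, remainder 13
45 ÷ 13 → quotient 3, remainder 6
13 ÷ 6 → quotient 2, remainder 1
6 ÷ 1 → quotient 6, remainder 0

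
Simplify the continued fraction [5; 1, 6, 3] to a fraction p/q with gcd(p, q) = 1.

129/22

Start with 3.
6 + 1/(3/1) = 6 + 1/3 = 19/3
1 + 1/(19/3) = 1 + 3/19 = 22/19
5 + 1/(22/19) = 5 + 19/22 = 129/22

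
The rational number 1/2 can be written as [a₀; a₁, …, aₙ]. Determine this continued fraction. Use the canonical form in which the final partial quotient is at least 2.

1 ÷ 2 → quotient 0, remainder 1
2 ÷ 1 → quotient 2, remainder 0

[0; 2]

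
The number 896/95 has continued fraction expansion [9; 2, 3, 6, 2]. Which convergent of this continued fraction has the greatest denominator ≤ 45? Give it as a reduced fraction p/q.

a_0 = 9: 9/1  (≤ bound)
a_1 = 2: 19/2  (≤ bound)
a_2 = 3: 66/7  (≤ bound)
a_3 = 6: 415/44  (≤ bound)
a_4 = 2: 896/95  (> 45, stop)

415/44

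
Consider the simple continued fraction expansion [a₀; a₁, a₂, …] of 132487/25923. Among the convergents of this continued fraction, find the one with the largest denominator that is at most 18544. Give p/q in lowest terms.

a_0 = 5: 5/1  (≤ bound)
a_1 = 9: 46/9  (≤ bound)
a_2 = 38: 1753/343  (≤ bound)
a_3 = 3: 5305/1038  (≤ bound)
a_4 = 2: 12363/2419  (≤ bound)
a_5 = 2: 30031/5876  (≤ bound)
a_6 = 4: 132487/25923  (> 18544, stop)

30031/5876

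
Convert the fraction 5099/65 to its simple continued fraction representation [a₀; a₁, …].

5099 ÷ 65 → quotient 78, remainder 29
65 ÷ 29 → quotient 2, remainder 7
29 ÷ 7 → quotient 4, remainder 1
7 ÷ 1 → quotient 7, remainder 0

[78; 2, 4, 7]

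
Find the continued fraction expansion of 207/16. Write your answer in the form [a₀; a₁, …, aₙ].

[12; 1, 15]

207 ÷ 16 → quotient 12, remainder 15
16 ÷ 15 → quotient 1, remainder 1
15 ÷ 1 → quotient 15, remainder 0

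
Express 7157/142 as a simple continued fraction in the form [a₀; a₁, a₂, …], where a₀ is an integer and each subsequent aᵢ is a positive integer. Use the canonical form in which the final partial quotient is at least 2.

[50; 2, 2, 28]

7157 = 50·142 + 57, so a_0 = 50
142 = 2·57 + 28, so a_1 = 2
57 = 2·28 + 1, so a_2 = 2
28 = 28·1 + 0, so a_3 = 28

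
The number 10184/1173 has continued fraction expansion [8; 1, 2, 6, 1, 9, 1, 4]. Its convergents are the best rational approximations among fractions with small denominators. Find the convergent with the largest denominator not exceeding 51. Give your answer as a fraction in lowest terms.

191/22

List convergents until the denominator exceeds the bound:
a_0 = 8: 8/1  (≤ bound)
a_1 = 1: 9/1  (≤ bound)
a_2 = 2: 26/3  (≤ bound)
a_3 = 6: 165/19  (≤ bound)
a_4 = 1: 191/22  (≤ bound)
a_5 = 9: 1884/217  (> 51, stop)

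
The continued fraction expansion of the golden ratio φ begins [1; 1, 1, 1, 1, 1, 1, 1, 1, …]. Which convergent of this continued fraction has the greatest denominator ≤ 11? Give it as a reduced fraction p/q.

13/8

a_0 = 1: 1/1  (≤ bound)
a_1 = 1: 2/1  (≤ bound)
a_2 = 1: 3/2  (≤ bound)
a_3 = 1: 5/3  (≤ bound)
a_4 = 1: 8/5  (≤ bound)
a_5 = 1: 13/8  (≤ bound)
a_6 = 1: 21/13  (> 11, stop)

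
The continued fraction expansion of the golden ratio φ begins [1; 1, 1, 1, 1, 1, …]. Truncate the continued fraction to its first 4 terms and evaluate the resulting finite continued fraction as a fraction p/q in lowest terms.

5/3

Start with 1.
1 + 1/(1/1) = 1 + 1/1 = 2/1
1 + 1/(2/1) = 1 + 1/2 = 3/2
1 + 1/(3/2) = 1 + 2/3 = 5/3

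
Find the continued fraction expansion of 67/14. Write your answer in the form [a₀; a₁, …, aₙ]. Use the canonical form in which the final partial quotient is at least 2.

⌊67/14⌋ = 4, remainder 11
⌊14/11⌋ = 1, remainder 3
⌊11/3⌋ = 3, remainder 2
⌊3/2⌋ = 1, remainder 1
⌊2/1⌋ = 2, remainder 0

[4; 1, 3, 1, 2]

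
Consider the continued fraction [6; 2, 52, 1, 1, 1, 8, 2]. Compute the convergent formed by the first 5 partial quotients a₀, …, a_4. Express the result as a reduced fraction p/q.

1377/212

a_0 = 6: 6/1
a_1 = 2: 13/2
a_2 = 52: 682/105
a_3 = 1: 695/107
a_4 = 1: 1377/212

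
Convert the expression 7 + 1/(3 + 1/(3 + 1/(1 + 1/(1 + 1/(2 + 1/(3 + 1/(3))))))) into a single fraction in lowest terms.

4814/659

Start with 3.
3 + 1/(3/1) = 3 + 1/3 = 10/3
2 + 1/(10/3) = 2 + 3/10 = 23/10
1 + 1/(23/10) = 1 + 10/23 = 33/23
1 + 1/(33/23) = 1 + 23/33 = 56/33
3 + 1/(56/33) = 3 + 33/56 = 201/56
3 + 1/(201/56) = 3 + 56/201 = 659/201
7 + 1/(659/201) = 7 + 201/659 = 4814/659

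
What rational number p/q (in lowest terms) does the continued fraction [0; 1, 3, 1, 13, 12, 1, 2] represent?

Start with 2.
1 + 1/(2/1) = 1 + 1/2 = 3/2
12 + 1/(3/2) = 12 + 2/3 = 38/3
13 + 1/(38/3) = 13 + 3/38 = 497/38
1 + 1/(497/38) = 1 + 38/497 = 535/497
3 + 1/(535/497) = 3 + 497/535 = 2102/535
1 + 1/(2102/535) = 1 + 535/2102 = 2637/2102
0 + 1/(2637/2102) = 0 + 2102/2637 = 2102/2637

2102/2637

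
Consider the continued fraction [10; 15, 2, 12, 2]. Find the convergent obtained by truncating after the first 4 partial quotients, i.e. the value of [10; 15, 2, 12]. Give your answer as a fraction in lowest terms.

a_0 = 10: 10/1
a_1 = 15: 151/15
a_2 = 2: 312/31
a_3 = 12: 3895/387

3895/387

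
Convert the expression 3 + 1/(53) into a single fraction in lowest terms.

160/53

Start with 53.
3 + 1/(53/1) = 3 + 1/53 = 160/53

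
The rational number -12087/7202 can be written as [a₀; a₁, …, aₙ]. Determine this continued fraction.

-12087 = -2·7202 + 2317, so a_0 = -2
7202 = 3·2317 + 251, so a_1 = 3
2317 = 9·251 + 58, so a_2 = 9
251 = 4·58 + 19, so a_3 = 4
58 = 3·19 + 1, so a_4 = 3
19 = 19·1 + 0, so a_5 = 19

[-2; 3, 9, 4, 3, 19]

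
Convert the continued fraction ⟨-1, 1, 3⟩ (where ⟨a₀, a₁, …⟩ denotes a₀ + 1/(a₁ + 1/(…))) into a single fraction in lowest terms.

Use the convergent recurrence hₖ = aₖ·hₖ₋₁ + hₖ₋₂ (and likewise for the denominators kₖ):
a_0 = -1: -1/1
a_1 = 1: 0/1
a_2 = 3: -1/4

-1/4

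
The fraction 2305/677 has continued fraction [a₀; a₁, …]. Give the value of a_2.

2305 = 3·677 + 274, so a_0 = 3
677 = 2·274 + 129, so a_1 = 2
274 = 2·129 + 16, so a_2 = 2

2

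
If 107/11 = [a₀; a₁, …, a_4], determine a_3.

⌊107/11⌋ = 9, remainder 8
⌊11/8⌋ = 1, remainder 3
⌊8/3⌋ = 2, remainder 2
⌊3/2⌋ = 1, remainder 1

1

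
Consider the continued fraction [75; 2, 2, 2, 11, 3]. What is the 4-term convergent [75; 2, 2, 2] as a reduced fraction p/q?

905/12

Starting at the tail and folding back:
Start with 2.
2 + 1/(2/1) = 2 + 1/2 = 5/2
2 + 1/(5/2) = 2 + 2/5 = 12/5
75 + 1/(12/5) = 75 + 5/12 = 905/12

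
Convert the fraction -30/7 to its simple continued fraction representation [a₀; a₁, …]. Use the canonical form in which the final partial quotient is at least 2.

[-5; 1, 2, 2]

⌊-30/7⌋ = -5, remainder 5
⌊7/5⌋ = 1, remainder 2
⌊5/2⌋ = 2, remainder 1
⌊2/1⌋ = 2, remainder 0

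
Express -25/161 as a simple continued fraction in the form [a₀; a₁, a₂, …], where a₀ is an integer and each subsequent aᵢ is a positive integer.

[-1; 1, 5, 2, 3, 1, 2]

-25 ÷ 161 → quotient -1, remainder 136
161 ÷ 136 → quotient 1, remainder 25
136 ÷ 25 → quotient 5, remainder 11
25 ÷ 11 → quotient 2, remainder 3
11 ÷ 3 → quotient 3, remainder 2
3 ÷ 2 → quotient 1, remainder 1
2 ÷ 1 → quotient 2, remainder 0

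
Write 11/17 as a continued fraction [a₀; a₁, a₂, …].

[0; 1, 1, 1, 5]

⌊11/17⌋ = 0, remainder 11
⌊17/11⌋ = 1, remainder 6
⌊11/6⌋ = 1, remainder 5
⌊6/5⌋ = 1, remainder 1
⌊5/1⌋ = 5, remainder 0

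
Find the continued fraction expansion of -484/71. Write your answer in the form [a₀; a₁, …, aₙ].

[-7; 5, 2, 6]

Apply division with remainder until the remainder is 0:
-484 = -7·71 + 13, so a_0 = -7
71 = 5·13 + 6, so a_1 = 5
13 = 2·6 + 1, so a_2 = 2
6 = 6·1 + 0, so a_3 = 6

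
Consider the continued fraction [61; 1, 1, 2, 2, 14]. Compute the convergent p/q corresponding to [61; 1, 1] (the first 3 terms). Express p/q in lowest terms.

123/2

Use the convergent recurrence hₖ = aₖ·hₖ₋₁ + hₖ₋₂ (and likewise for the denominators kₖ):
a_0 = 61: 61/1
a_1 = 1: 62/1
a_2 = 1: 123/2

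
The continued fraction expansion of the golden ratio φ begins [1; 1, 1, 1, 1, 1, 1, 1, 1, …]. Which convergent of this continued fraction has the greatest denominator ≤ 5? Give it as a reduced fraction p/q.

8/5

a_0 = 1: 1/1  (≤ bound)
a_1 = 1: 2/1  (≤ bound)
a_2 = 1: 3/2  (≤ bound)
a_3 = 1: 5/3  (≤ bound)
a_4 = 1: 8/5  (≤ bound)
a_5 = 1: 13/8  (> 5, stop)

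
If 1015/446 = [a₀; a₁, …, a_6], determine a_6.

1015 ÷ 446 → quotient 2, remainder 123
446 ÷ 123 → quotient 3, remainder 77
123 ÷ 77 → quotient 1, remainder 46
77 ÷ 46 → quotient 1, remainder 31
46 ÷ 31 → quotient 1, remainder 15
31 ÷ 15 → quotient 2, remainder 1
15 ÷ 1 → quotient 15, remainder 0

15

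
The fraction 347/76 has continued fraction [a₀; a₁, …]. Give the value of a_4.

347 ÷ 76 → quotient 4, remainder 43
76 ÷ 43 → quotient 1, remainder 33
43 ÷ 33 → quotient 1, remainder 10
33 ÷ 10 → quotient 3, remainder 3
10 ÷ 3 → quotient 3, remainder 1

3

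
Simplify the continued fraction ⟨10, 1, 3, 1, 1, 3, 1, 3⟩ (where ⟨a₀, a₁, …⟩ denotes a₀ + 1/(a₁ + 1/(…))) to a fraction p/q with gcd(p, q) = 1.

Start with 3.
1 + 1/(3/1) = 1 + 1/3 = 4/3
3 + 1/(4/3) = 3 + 3/4 = 15/4
1 + 1/(15/4) = 1 + 4/15 = 19/15
1 + 1/(19/15) = 1 + 15/19 = 34/19
3 + 1/(34/19) = 3 + 19/34 = 121/34
1 + 1/(121/34) = 1 + 34/121 = 155/121
10 + 1/(155/121) = 10 + 121/155 = 1671/155

1671/155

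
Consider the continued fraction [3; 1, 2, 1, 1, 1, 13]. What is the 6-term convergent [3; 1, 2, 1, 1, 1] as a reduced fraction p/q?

41/11

a_0 = 3: 3/1
a_1 = 1: 4/1
a_2 = 2: 11/3
a_3 = 1: 15/4
a_4 = 1: 26/7
a_5 = 1: 41/11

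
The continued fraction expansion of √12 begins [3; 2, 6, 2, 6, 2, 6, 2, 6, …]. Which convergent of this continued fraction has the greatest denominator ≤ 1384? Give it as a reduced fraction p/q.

List convergents until the denominator exceeds the bound:
a_0 = 3: 3/1  (≤ bound)
a_1 = 2: 7/2  (≤ bound)
a_2 = 6: 45/13  (≤ bound)
a_3 = 2: 97/28  (≤ bound)
a_4 = 6: 627/181  (≤ bound)
a_5 = 2: 1351/390  (≤ bound)
a_6 = 6: 8733/2521  (> 1384, stop)

1351/390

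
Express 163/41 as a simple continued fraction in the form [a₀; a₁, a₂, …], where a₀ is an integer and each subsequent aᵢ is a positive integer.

[3; 1, 40]

163 = 3·41 + 40, so a_0 = 3
41 = 1·40 + 1, so a_1 = 1
40 = 40·1 + 0, so a_2 = 40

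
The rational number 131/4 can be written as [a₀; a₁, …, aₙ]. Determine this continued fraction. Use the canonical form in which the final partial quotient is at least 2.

⌊131/4⌋ = 32, remainder 3
⌊4/3⌋ = 1, remainder 1
⌊3/1⌋ = 3, remainder 0

[32; 1, 3]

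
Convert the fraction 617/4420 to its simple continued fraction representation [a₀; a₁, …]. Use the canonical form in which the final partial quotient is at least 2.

[0; 7, 6, 9, 5, 2]

Run the Euclidean algorithm, recording each quotient:
617 ÷ 4420 → quotient 0, remainder 617
4420 ÷ 617 → quotient 7, remainder 101
617 ÷ 101 → quotient 6, remainder 11
101 ÷ 11 → quotient 9, remainder 2
11 ÷ 2 → quotient 5, remainder 1
2 ÷ 1 → quotient 2, remainder 0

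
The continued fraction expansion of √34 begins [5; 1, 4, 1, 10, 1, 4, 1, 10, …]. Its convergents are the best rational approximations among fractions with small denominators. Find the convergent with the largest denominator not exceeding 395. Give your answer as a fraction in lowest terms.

a_0 = 5: 5/1  (≤ bound)
a_1 = 1: 6/1  (≤ bound)
a_2 = 4: 29/5  (≤ bound)
a_3 = 1: 35/6  (≤ bound)
a_4 = 10: 379/65  (≤ bound)
a_5 = 1: 414/71  (≤ bound)
a_6 = 4: 2035/349  (≤ bound)
a_7 = 1: 2449/420  (> 395, stop)

2035/349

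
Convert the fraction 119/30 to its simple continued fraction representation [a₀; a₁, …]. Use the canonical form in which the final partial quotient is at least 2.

[3; 1, 29]

119 = 3·30 + 29, so a_0 = 3
30 = 1·29 + 1, so a_1 = 1
29 = 29·1 + 0, so a_2 = 29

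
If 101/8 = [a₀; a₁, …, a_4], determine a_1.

⌊101/8⌋ = 12, remainder 5
⌊8/5⌋ = 1, remainder 3

1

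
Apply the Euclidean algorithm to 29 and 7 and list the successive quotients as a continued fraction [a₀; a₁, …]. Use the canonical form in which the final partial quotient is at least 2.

Repeatedly divide and take the remainder:
29 ÷ 7 → quotient 4, remainder 1
7 ÷ 1 → quotient 7, remainder 0

[4; 7]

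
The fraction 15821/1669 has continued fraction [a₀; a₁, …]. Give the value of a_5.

2

15821 = 9·1669 + 800, so a_0 = 9
1669 = 2·800 + 69, so a_1 = 2
800 = 11·69 + 41, so a_2 = 11
69 = 1·41 + 28, so a_3 = 1
41 = 1·28 + 13, so a_4 = 1
28 = 2·13 + 2, so a_5 = 2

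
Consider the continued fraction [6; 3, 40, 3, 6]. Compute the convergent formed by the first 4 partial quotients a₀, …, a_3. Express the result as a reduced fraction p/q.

Collapse the nested fraction from the inside out:
Start with 3.
40 + 1/(3/1) = 40 + 1/3 = 121/3
3 + 1/(121/3) = 3 + 3/121 = 366/121
6 + 1/(366/121) = 6 + 121/366 = 2317/366

2317/366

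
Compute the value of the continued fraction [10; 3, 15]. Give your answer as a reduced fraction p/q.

475/46

Start with 15.
3 + 1/(15/1) = 3 + 1/15 = 46/15
10 + 1/(46/15) = 10 + 15/46 = 475/46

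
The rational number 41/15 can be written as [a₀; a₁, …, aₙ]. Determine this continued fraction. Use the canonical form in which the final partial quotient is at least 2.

[2; 1, 2, 1, 3]

⌊41/15⌋ = 2, remainder 11
⌊15/11⌋ = 1, remainder 4
⌊11/4⌋ = 2, remainder 3
⌊4/3⌋ = 1, remainder 1
⌊3/1⌋ = 3, remainder 0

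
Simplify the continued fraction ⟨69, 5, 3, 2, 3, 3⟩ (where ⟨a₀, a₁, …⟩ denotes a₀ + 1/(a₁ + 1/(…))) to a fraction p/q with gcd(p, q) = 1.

28921/418

a_0 = 69: 69/1
a_1 = 5: 346/5
a_2 = 3: 1107/16
a_3 = 2: 2560/37
a_4 = 3: 8787/127
a_5 = 3: 28921/418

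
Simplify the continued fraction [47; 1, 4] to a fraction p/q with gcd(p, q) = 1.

Start with 4.
1 + 1/(4/1) = 1 + 1/4 = 5/4
47 + 1/(5/4) = 47 + 4/5 = 239/5

239/5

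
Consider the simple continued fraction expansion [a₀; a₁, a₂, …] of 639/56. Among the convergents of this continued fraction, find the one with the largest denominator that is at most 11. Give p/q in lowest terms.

List convergents until the denominator exceeds the bound:
a_0 = 11: 11/1  (≤ bound)
a_1 = 2: 23/2  (≤ bound)
a_2 = 2: 57/5  (≤ bound)
a_3 = 3: 194/17  (> 11, stop)

57/5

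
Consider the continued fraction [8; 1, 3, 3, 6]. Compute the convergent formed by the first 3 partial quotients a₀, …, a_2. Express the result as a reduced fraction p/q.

35/4

Build up convergents one term at a time:
a_0 = 8: 8/1
a_1 = 1: 9/1
a_2 = 3: 35/4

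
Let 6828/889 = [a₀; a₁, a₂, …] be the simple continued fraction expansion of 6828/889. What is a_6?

6828 ÷ 889 → quotient 7, remainder 605
889 ÷ 605 → quotient 1, remainder 284
605 ÷ 284 → quotient 2, remainder 37
284 ÷ 37 → quotient 7, remainder 25
37 ÷ 25 → quotient 1, remainder 12
25 ÷ 12 → quotient 2, remainder 1
12 ÷ 1 → quotient 12, remainder 0

12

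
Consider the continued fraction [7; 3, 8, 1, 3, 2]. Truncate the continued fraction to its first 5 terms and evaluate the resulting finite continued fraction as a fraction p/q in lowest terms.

Starting at the tail and folding back:
Start with 3.
1 + 1/(3/1) = 1 + 1/3 = 4/3
8 + 1/(4/3) = 8 + 3/4 = 35/4
3 + 1/(35/4) = 3 + 4/35 = 109/35
7 + 1/(109/35) = 7 + 35/109 = 798/109

798/109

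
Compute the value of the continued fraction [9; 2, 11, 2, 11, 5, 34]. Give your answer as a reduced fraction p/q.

a_0 = 9: 9/1
a_1 = 2: 19/2
a_2 = 11: 218/23
a_3 = 2: 455/48
a_4 = 11: 5223/551
a_5 = 5: 26570/2803
a_6 = 34: 908603/95853

908603/95853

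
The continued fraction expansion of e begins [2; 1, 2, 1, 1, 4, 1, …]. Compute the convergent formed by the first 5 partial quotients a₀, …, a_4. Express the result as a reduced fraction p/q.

a_0 = 2: 2/1
a_1 = 1: 3/1
a_2 = 2: 8/3
a_3 = 1: 11/4
a_4 = 1: 19/7

19/7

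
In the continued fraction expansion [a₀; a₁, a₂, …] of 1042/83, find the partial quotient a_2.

⌊1042/83⌋ = 12, remainder 46
⌊83/46⌋ = 1, remainder 37
⌊46/37⌋ = 1, remainder 9

1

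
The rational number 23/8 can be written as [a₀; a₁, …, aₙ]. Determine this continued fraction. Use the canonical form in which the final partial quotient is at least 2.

[2; 1, 7]

23 ÷ 8 → quotient 2, remainder 7
8 ÷ 7 → quotient 1, remainder 1
7 ÷ 1 → quotient 7, remainder 0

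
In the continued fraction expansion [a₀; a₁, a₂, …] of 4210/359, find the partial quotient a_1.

1

Apply division with remainder until the remainder is 0:
4210 ÷ 359 → quotient 11, remainder 261
359 ÷ 261 → quotient 1, remainder 98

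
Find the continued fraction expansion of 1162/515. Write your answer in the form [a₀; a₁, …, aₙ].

1162 ÷ 515 → quotient 2, remainder 132
515 ÷ 132 → quotient 3, remainder 119
132 ÷ 119 → quotient 1, remainder 13
119 ÷ 13 → quotient 9, remainder 2
13 ÷ 2 → quotient 6, remainder 1
2 ÷ 1 → quotient 2, remainder 0

[2; 3, 1, 9, 6, 2]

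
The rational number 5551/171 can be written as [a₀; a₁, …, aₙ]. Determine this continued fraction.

[32; 2, 6, 13]

⌊5551/171⌋ = 32, remainder 79
⌊171/79⌋ = 2, remainder 13
⌊79/13⌋ = 6, remainder 1
⌊13/1⌋ = 13, remainder 0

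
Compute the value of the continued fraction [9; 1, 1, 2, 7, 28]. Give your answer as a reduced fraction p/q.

9988/1041

Start with 28.
7 + 1/(28/1) = 7 + 1/28 = 197/28
2 + 1/(197/28) = 2 + 28/197 = 422/197
1 + 1/(422/197) = 1 + 197/422 = 619/422
1 + 1/(619/422) = 1 + 422/619 = 1041/619
9 + 1/(1041/619) = 9 + 619/1041 = 9988/1041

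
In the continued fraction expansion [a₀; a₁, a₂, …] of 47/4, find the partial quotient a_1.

1

Apply division with remainder until the remainder is 0:
47 = 11·4 + 3, so a_0 = 11
4 = 1·3 + 1, so a_1 = 1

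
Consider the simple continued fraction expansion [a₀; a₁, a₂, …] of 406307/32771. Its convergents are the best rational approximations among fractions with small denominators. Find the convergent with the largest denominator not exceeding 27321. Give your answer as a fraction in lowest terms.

28913/2332

a_0 = 12: 12/1  (≤ bound)
a_1 = 2: 25/2  (≤ bound)
a_2 = 1: 37/3  (≤ bound)
a_3 = 1: 62/5  (≤ bound)
a_4 = 23: 1463/118  (≤ bound)
a_5 = 1: 1525/123  (≤ bound)
a_6 = 18: 28913/2332  (≤ bound)
a_7 = 14: 406307/32771  (> 27321, stop)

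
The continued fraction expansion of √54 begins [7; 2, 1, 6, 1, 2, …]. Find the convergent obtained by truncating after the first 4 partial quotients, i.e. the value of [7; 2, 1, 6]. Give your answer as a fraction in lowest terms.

Starting at the tail and folding back:
Start with 6.
1 + 1/(6/1) = 1 + 1/6 = 7/6
2 + 1/(7/6) = 2 + 6/7 = 20/7
7 + 1/(20/7) = 7 + 7/20 = 147/20

147/20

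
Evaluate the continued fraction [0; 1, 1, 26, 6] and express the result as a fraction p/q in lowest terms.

163/320

Build up convergents one term at a time:
a_0 = 0: 0/1
a_1 = 1: 1/1
a_2 = 1: 1/2
a_3 = 26: 27/53
a_4 = 6: 163/320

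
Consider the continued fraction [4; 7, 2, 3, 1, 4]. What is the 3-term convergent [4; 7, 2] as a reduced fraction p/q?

62/15

a_0 = 4: 4/1
a_1 = 7: 29/7
a_2 = 2: 62/15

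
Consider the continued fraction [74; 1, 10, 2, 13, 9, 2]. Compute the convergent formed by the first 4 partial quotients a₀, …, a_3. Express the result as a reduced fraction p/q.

1723/23

Work from the innermost term outward:
Start with 2.
10 + 1/(2/1) = 10 + 1/2 = 21/2
1 + 1/(21/2) = 1 + 2/21 = 23/21
74 + 1/(23/21) = 74 + 21/23 = 1723/23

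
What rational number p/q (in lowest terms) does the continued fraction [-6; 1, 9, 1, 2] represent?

-163/32

Start with 2.
1 + 1/(2/1) = 1 + 1/2 = 3/2
9 + 1/(3/2) = 9 + 2/3 = 29/3
1 + 1/(29/3) = 1 + 3/29 = 32/29
-6 + 1/(32/29) = -6 + 29/32 = -163/32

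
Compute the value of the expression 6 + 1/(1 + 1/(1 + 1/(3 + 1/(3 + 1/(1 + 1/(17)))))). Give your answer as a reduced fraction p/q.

3500/533

a_0 = 6: 6/1
a_1 = 1: 7/1
a_2 = 1: 13/2
a_3 = 3: 46/7
a_4 = 3: 151/23
a_5 = 1: 197/30
a_6 = 17: 3500/533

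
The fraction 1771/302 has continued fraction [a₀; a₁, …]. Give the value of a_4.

1

1771 ÷ 302 → quotient 5, remainder 261
302 ÷ 261 → quotient 1, remainder 41
261 ÷ 41 → quotient 6, remainder 15
41 ÷ 15 → quotient 2, remainder 11
15 ÷ 11 → quotient 1, remainder 4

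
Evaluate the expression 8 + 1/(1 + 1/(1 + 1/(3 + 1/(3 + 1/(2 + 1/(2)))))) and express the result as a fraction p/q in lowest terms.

Start with 2.
2 + 1/(2/1) = 2 + 1/2 = 5/2
3 + 1/(5/2) = 3 + 2/5 = 17/5
3 + 1/(17/5) = 3 + 5/17 = 56/17
1 + 1/(56/17) = 1 + 17/56 = 73/56
1 + 1/(73/56) = 1 + 56/73 = 129/73
8 + 1/(129/73) = 8 + 73/129 = 1105/129

1105/129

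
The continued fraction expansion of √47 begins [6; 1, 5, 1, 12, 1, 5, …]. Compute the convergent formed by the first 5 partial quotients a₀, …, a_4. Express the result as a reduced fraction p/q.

a_0 = 6: 6/1
a_1 = 1: 7/1
a_2 = 5: 41/6
a_3 = 1: 48/7
a_4 = 12: 617/90

617/90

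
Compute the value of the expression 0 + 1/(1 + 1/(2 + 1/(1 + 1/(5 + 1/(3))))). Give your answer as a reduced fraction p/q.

54/73

Start with 3.
5 + 1/(3/1) = 5 + 1/3 = 16/3
1 + 1/(16/3) = 1 + 3/16 = 19/16
2 + 1/(19/16) = 2 + 16/19 = 54/19
1 + 1/(54/19) = 1 + 19/54 = 73/54
0 + 1/(73/54) = 0 + 54/73 = 54/73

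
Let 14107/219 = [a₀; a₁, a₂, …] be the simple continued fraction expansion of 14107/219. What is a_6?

Apply division with remainder until the remainder is 0:
⌊14107/219⌋ = 64, remainder 91
⌊219/91⌋ = 2, remainder 37
⌊91/37⌋ = 2, remainder 17
⌊37/17⌋ = 2, remainder 3
⌊17/3⌋ = 5, remainder 2
⌊3/2⌋ = 1, remainder 1
⌊2/1⌋ = 2, remainder 0

2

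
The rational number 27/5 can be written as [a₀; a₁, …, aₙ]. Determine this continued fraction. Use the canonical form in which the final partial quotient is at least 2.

27 ÷ 5 → quotient 5, remainder 2
5 ÷ 2 → quotient 2, remainder 1
2 ÷ 1 → quotient 2, remainder 0

[5; 2, 2]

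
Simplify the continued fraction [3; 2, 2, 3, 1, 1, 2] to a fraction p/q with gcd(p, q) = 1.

341/100

Compute successive convergents:
a_0 = 3: 3/1
a_1 = 2: 7/2
a_2 = 2: 17/5
a_3 = 3: 58/17
a_4 = 1: 75/22
a_5 = 1: 133/39
a_6 = 2: 341/100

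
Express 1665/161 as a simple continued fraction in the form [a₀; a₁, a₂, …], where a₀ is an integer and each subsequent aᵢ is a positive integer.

[10; 2, 1, 12, 1, 3]

1665 ÷ 161 → quotient 10, remainder 55
161 ÷ 55 → quotient 2, remainder 51
55 ÷ 51 → quotient 1, remainder 4
51 ÷ 4 → quotient 12, remainder 3
4 ÷ 3 → quotient 1, remainder 1
3 ÷ 1 → quotient 3, remainder 0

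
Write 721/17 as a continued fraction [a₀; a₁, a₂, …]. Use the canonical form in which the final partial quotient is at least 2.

[42; 2, 2, 3]

721 = 42·17 + 7, so a_0 = 42
17 = 2·7 + 3, so a_1 = 2
7 = 2·3 + 1, so a_2 = 2
3 = 3·1 + 0, so a_3 = 3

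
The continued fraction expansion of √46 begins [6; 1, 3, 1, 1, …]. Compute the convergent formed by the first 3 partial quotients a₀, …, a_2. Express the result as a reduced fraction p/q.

Collapse the nested fraction from the inside out:
Start with 3.
1 + 1/(3/1) = 1 + 1/3 = 4/3
6 + 1/(4/3) = 6 + 3/4 = 27/4

27/4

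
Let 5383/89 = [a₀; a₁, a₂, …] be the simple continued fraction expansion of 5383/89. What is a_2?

Apply division with remainder until the remainder is 0:
5383 ÷ 89 → quotient 60, remainder 43
89 ÷ 43 → quotient 2, remainder 3
43 ÷ 3 → quotient 14, remainder 1

14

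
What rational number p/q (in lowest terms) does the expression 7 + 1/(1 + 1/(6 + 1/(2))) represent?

a_0 = 7: 7/1
a_1 = 1: 8/1
a_2 = 6: 55/7
a_3 = 2: 118/15

118/15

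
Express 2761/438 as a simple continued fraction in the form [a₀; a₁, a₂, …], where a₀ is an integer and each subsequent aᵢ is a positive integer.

[6; 3, 3, 2, 2, 3, 2]

2761 ÷ 438 → quotient 6, remainder 133
438 ÷ 133 → quotient 3, remainder 39
133 ÷ 39 → quotient 3, remainder 16
39 ÷ 16 → quotient 2, remainder 7
16 ÷ 7 → quotient 2, remainder 2
7 ÷ 2 → quotient 3, remainder 1
2 ÷ 1 → quotient 2, remainder 0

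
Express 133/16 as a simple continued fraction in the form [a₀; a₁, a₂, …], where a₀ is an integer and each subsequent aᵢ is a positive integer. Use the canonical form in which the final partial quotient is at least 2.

[8; 3, 5]

⌊133/16⌋ = 8, remainder 5
⌊16/5⌋ = 3, remainder 1
⌊5/1⌋ = 5, remainder 0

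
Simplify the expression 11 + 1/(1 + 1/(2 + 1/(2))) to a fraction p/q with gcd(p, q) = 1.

82/7

Start with 2.
2 + 1/(2/1) = 2 + 1/2 = 5/2
1 + 1/(5/2) = 1 + 2/5 = 7/5
11 + 1/(7/5) = 11 + 5/7 = 82/7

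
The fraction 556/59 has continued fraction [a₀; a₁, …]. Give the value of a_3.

1

Repeatedly divide and take the remainder:
556 = 9·59 + 25, so a_0 = 9
59 = 2·25 + 9, so a_1 = 2
25 = 2·9 + 7, so a_2 = 2
9 = 1·7 + 2, so a_3 = 1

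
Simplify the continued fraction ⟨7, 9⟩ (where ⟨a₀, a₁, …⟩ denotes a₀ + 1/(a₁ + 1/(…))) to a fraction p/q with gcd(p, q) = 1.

Compute successive convergents:
a_0 = 7: 7/1
a_1 = 9: 64/9

64/9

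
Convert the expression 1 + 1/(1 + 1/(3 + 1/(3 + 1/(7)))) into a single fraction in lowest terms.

a_0 = 1: 1/1
a_1 = 1: 2/1
a_2 = 3: 7/4
a_3 = 3: 23/13
a_4 = 7: 168/95

168/95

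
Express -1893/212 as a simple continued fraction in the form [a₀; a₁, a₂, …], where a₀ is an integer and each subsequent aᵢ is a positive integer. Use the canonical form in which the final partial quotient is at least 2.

[-9; 14, 7, 2]

⌊-1893/212⌋ = -9, remainder 15
⌊212/15⌋ = 14, remainder 2
⌊15/2⌋ = 7, remainder 1
⌊2/1⌋ = 2, remainder 0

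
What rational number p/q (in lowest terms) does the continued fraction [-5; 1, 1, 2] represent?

-22/5

Starting at the tail and folding back:
Start with 2.
1 + 1/(2/1) = 1 + 1/2 = 3/2
1 + 1/(3/2) = 1 + 2/3 = 5/3
-5 + 1/(5/3) = -5 + 3/5 = -22/5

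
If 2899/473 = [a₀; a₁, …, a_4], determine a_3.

⌊2899/473⌋ = 6, remainder 61
⌊473/61⌋ = 7, remainder 46
⌊61/46⌋ = 1, remainder 15
⌊46/15⌋ = 3, remainder 1

3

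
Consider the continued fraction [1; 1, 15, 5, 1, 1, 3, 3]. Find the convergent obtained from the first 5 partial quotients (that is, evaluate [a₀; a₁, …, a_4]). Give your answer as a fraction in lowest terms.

188/97

Start with 1.
5 + 1/(1/1) = 5 + 1/1 = 6/1
15 + 1/(6/1) = 15 + 1/6 = 91/6
1 + 1/(91/6) = 1 + 6/91 = 97/91
1 + 1/(97/91) = 1 + 91/97 = 188/97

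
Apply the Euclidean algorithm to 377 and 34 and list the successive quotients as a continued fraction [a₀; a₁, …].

Apply division with remainder until the remainder is 0:
⌊377/34⌋ = 11, remainder 3
⌊34/3⌋ = 11, remainder 1
⌊3/1⌋ = 3, remainder 0

[11; 11, 3]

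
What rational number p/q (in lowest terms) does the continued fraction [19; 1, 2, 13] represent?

Start with 13.
2 + 1/(13/1) = 2 + 1/13 = 27/13
1 + 1/(27/13) = 1 + 13/27 = 40/27
19 + 1/(40/27) = 19 + 27/40 = 787/40

787/40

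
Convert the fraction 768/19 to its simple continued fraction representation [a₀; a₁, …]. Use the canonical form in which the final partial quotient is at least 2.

[40; 2, 2, 1, 2]

768 = 40·19 + 8, so a_0 = 40
19 = 2·8 + 3, so a_1 = 2
8 = 2·3 + 2, so a_2 = 2
3 = 1·2 + 1, so a_3 = 1
2 = 2·1 + 0, so a_4 = 2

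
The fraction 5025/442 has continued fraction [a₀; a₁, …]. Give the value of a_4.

2

Repeatedly divide and take the remainder:
5025 ÷ 442 → quotient 11, remainder 163
442 ÷ 163 → quotient 2, remainder 116
163 ÷ 116 → quotient 1, remainder 47
116 ÷ 47 → quotient 2, remainder 22
47 ÷ 22 → quotient 2, remainder 3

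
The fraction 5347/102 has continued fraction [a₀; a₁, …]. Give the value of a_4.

2

⌊5347/102⌋ = 52, remainder 43
⌊102/43⌋ = 2, remainder 16
⌊43/16⌋ = 2, remainder 11
⌊16/11⌋ = 1, remainder 5
⌊11/5⌋ = 2, remainder 1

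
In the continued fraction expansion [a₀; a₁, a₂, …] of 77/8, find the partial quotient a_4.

⌊77/8⌋ = 9, remainder 5
⌊8/5⌋ = 1, remainder 3
⌊5/3⌋ = 1, remainder 2
⌊3/2⌋ = 1, remainder 1
⌊2/1⌋ = 2, remainder 0

2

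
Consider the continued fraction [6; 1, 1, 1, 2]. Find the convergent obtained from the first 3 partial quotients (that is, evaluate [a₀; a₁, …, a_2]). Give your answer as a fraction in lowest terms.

13/2

a_0 = 6: 6/1
a_1 = 1: 7/1
a_2 = 1: 13/2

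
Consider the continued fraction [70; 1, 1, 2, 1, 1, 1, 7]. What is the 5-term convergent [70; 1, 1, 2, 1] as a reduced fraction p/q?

Starting at the tail and folding back:
Start with 1.
2 + 1/(1/1) = 2 + 1/1 = 3/1
1 + 1/(3/1) = 1 + 1/3 = 4/3
1 + 1/(4/3) = 1 + 3/4 = 7/4
70 + 1/(7/4) = 70 + 4/7 = 494/7

494/7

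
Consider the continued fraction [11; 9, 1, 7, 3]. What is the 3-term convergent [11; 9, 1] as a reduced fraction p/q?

111/10

a_0 = 11: 11/1
a_1 = 9: 100/9
a_2 = 1: 111/10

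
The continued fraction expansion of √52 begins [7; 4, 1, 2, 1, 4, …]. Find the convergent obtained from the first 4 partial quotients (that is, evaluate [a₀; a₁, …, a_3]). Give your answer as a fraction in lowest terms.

101/14

Compute successive convergents:
a_0 = 7: 7/1
a_1 = 4: 29/4
a_2 = 1: 36/5
a_3 = 2: 101/14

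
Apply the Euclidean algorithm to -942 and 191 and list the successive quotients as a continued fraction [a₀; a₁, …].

[-5; 14, 1, 2, 4]

Repeatedly divide and take the remainder:
-942 ÷ 191 → quotient -5, remainder 13
191 ÷ 13 → quotient 14, remainder 9
13 ÷ 9 → quotient 1, remainder 4
9 ÷ 4 → quotient 2, remainder 1
4 ÷ 1 → quotient 4, remainder 0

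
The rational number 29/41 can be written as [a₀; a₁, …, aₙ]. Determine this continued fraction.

[0; 1, 2, 2, 2, 2]

29 = 0·41 + 29, so a_0 = 0
41 = 1·29 + 12, so a_1 = 1
29 = 2·12 + 5, so a_2 = 2
12 = 2·5 + 2, so a_3 = 2
5 = 2·2 + 1, so a_4 = 2
2 = 2·1 + 0, so a_5 = 2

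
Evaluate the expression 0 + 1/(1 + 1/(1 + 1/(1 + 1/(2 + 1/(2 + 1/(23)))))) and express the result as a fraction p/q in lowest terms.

Build up convergents one term at a time:
a_0 = 0: 0/1
a_1 = 1: 1/1
a_2 = 1: 1/2
a_3 = 1: 2/3
a_4 = 2: 5/8
a_5 = 2: 12/19
a_6 = 23: 281/445

281/445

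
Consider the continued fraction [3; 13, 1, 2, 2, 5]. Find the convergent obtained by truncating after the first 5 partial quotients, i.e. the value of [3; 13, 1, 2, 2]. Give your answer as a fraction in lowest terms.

a_0 = 3: 3/1
a_1 = 13: 40/13
a_2 = 1: 43/14
a_3 = 2: 126/41
a_4 = 2: 295/96

295/96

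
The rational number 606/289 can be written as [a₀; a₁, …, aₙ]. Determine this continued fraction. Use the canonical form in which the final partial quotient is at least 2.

[2; 10, 3, 9]

Apply division with remainder until the remainder is 0:
⌊606/289⌋ = 2, remainder 28
⌊289/28⌋ = 10, remainder 9
⌊28/9⌋ = 3, remainder 1
⌊9/1⌋ = 9, remainder 0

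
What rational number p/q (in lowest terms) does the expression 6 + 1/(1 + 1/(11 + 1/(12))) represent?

1003/145

a_0 = 6: 6/1
a_1 = 1: 7/1
a_2 = 11: 83/12
a_3 = 12: 1003/145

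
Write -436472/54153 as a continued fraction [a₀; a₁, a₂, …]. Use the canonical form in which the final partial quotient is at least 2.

[-9; 1, 15, 1, 2, 18, 59]

Repeatedly divide and take the remainder:
-436472 = -9·54153 + 50905, so a_0 = -9
54153 = 1·50905 + 3248, so a_1 = 1
50905 = 15·3248 + 2185, so a_2 = 15
3248 = 1·2185 + 1063, so a_3 = 1
2185 = 2·1063 + 59, so a_4 = 2
1063 = 18·59 + 1, so a_5 = 18
59 = 59·1 + 0, so a_6 = 59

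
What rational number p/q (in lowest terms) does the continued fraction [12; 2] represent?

Build up convergents one term at a time:
a_0 = 12: 12/1
a_1 = 2: 25/2

25/2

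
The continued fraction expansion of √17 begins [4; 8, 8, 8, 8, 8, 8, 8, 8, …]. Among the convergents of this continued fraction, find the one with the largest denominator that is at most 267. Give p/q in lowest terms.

a_0 = 4: 4/1  (≤ bound)
a_1 = 8: 33/8  (≤ bound)
a_2 = 8: 268/65  (≤ bound)
a_3 = 8: 2177/528  (> 267, stop)

268/65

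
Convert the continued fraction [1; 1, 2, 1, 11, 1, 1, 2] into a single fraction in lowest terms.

Collapse the nested fraction from the inside out:
Start with 2.
1 + 1/(2/1) = 1 + 1/2 = 3/2
1 + 1/(3/2) = 1 + 2/3 = 5/3
11 + 1/(5/3) = 11 + 3/5 = 58/5
1 + 1/(58/5) = 1 + 5/58 = 63/58
2 + 1/(63/58) = 2 + 58/63 = 184/63
1 + 1/(184/63) = 1 + 63/184 = 247/184
1 + 1/(247/184) = 1 + 184/247 = 431/247

431/247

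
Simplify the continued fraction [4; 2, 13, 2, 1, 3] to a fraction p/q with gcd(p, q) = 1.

Start with 3.
1 + 1/(3/1) = 1 + 1/3 = 4/3
2 + 1/(4/3) = 2 + 3/4 = 11/4
13 + 1/(11/4) = 13 + 4/11 = 147/11
2 + 1/(147/11) = 2 + 11/147 = 305/147
4 + 1/(305/147) = 4 + 147/305 = 1367/305

1367/305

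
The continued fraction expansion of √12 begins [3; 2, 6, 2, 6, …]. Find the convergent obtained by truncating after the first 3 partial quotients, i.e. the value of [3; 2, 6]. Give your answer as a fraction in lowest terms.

45/13

a_0 = 3: 3/1
a_1 = 2: 7/2
a_2 = 6: 45/13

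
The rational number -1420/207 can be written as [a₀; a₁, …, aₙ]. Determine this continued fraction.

Run the Euclidean algorithm, recording each quotient:
-1420 ÷ 207 → quotient -7, remainder 29
207 ÷ 29 → quotient 7, remainder 4
29 ÷ 4 → quotient 7, remainder 1
4 ÷ 1 → quotient 4, remainder 0

[-7; 7, 7, 4]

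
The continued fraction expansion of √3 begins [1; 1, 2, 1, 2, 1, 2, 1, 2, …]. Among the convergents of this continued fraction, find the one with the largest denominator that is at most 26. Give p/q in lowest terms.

26/15

a_0 = 1: 1/1  (≤ bound)
a_1 = 1: 2/1  (≤ bound)
a_2 = 2: 5/3  (≤ bound)
a_3 = 1: 7/4  (≤ bound)
a_4 = 2: 19/11  (≤ bound)
a_5 = 1: 26/15  (≤ bound)
a_6 = 2: 71/41  (> 26, stop)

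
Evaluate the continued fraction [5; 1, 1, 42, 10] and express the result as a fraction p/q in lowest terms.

a_0 = 5: 5/1
a_1 = 1: 6/1
a_2 = 1: 11/2
a_3 = 42: 468/85
a_4 = 10: 4691/852

4691/852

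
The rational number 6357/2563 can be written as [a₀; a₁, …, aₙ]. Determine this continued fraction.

[2; 2, 12, 5, 3, 6]

6357 ÷ 2563 → quotient 2, remainder 1231
2563 ÷ 1231 → quotient 2, remainder 101
1231 ÷ 101 → quotient 12, remainder 19
101 ÷ 19 → quotient 5, remainder 6
19 ÷ 6 → quotient 3, remainder 1
6 ÷ 1 → quotient 6, remainder 0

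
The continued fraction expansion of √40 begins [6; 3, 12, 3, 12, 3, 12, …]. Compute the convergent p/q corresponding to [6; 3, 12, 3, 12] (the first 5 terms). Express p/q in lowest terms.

8886/1405

Starting at the tail and folding back:
Start with 12.
3 + 1/(12/1) = 3 + 1/12 = 37/12
12 + 1/(37/12) = 12 + 12/37 = 456/37
3 + 1/(456/37) = 3 + 37/456 = 1405/456
6 + 1/(1405/456) = 6 + 456/1405 = 8886/1405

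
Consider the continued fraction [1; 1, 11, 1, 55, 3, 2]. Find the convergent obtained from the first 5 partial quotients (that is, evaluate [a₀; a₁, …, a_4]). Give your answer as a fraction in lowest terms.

1398/727

a_0 = 1: 1/1
a_1 = 1: 2/1
a_2 = 11: 23/12
a_3 = 1: 25/13
a_4 = 55: 1398/727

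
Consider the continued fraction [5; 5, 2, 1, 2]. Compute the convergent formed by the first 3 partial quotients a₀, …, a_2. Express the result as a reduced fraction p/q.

57/11

a_0 = 5: 5/1
a_1 = 5: 26/5
a_2 = 2: 57/11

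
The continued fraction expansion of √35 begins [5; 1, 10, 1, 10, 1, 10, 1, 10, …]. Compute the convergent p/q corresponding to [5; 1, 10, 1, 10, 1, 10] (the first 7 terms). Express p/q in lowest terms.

a_0 = 5: 5/1
a_1 = 1: 6/1
a_2 = 10: 65/11
a_3 = 1: 71/12
a_4 = 10: 775/131
a_5 = 1: 846/143
a_6 = 10: 9235/1561

9235/1561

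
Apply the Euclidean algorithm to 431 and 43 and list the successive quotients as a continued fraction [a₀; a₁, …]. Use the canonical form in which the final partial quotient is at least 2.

[10; 43]

431 = 10·43 + 1, so a_0 = 10
43 = 43·1 + 0, so a_1 = 43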